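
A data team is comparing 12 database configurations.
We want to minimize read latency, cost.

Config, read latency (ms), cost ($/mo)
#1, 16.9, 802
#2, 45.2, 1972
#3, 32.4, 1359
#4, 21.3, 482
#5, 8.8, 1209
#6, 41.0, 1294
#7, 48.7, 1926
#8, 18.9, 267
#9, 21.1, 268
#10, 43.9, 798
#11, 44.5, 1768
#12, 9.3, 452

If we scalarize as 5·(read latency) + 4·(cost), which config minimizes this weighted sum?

#8

#1: 5·16.9 + 4·802 = 3292.5
#2: 5·45.2 + 4·1972 = 8114.0
#3: 5·32.4 + 4·1359 = 5598.0
#4: 5·21.3 + 4·482 = 2034.5
#5: 5·8.8 + 4·1209 = 4880.0
#6: 5·41.0 + 4·1294 = 5381.0
#7: 5·48.7 + 4·1926 = 7947.5
#8: 5·18.9 + 4·267 = 1162.5
#9: 5·21.1 + 4·268 = 1177.5
#10: 5·43.9 + 4·798 = 3411.5
#11: 5·44.5 + 4·1768 = 7294.5
#12: 5·9.3 + 4·452 = 1854.5
Lowest: #8 at 1162.5.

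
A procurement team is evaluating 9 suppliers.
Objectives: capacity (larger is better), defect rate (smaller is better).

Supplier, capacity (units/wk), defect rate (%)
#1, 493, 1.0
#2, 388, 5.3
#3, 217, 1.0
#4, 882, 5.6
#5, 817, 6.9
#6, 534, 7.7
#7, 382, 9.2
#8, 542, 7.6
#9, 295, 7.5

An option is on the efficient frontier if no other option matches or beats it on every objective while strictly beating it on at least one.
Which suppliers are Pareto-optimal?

#1: not dominated.
#2: dominated by #1 (capacity 493≥388, defect rate 1.0≤5.3).
#3: dominated by #1 (capacity 493≥217, defect rate 1.0≤1.0).
#4: not dominated (best capacity).
#5: dominated by #4 (capacity 882≥817, defect rate 5.6≤6.9).
#6: dominated by #4 (capacity 882≥534, defect rate 5.6≤7.7).
#7: dominated by #1 (capacity 493≥382, defect rate 1.0≤9.2).
#8: dominated by #4 (capacity 882≥542, defect rate 5.6≤7.6).
#9: dominated by #1 (capacity 493≥295, defect rate 1.0≤7.5).

#1, #4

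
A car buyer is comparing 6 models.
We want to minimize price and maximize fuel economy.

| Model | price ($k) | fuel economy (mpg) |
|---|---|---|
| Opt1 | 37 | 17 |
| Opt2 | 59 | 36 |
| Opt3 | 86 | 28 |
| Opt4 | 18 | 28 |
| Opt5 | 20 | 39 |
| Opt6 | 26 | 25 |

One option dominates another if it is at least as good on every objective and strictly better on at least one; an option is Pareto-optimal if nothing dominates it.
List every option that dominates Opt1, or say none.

Opt4: price 18≤37, fuel economy 28≥17 — dominates Opt1.
Opt5: price 20≤37, fuel economy 39≥17 — dominates Opt1.
Opt6: price 26≤37, fuel economy 25≥17 — dominates Opt1.
Others (Opt2, Opt3) are each worse than Opt1 on at least one objective.

Opt4, Opt5, Opt6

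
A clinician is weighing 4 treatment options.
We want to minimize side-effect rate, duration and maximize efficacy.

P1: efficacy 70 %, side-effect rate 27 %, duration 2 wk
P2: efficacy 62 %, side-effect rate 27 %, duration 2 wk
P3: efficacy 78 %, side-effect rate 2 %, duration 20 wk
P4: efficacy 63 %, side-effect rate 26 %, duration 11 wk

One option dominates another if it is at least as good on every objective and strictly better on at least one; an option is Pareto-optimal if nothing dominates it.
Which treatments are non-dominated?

P1: not dominated.
P2: dominated by P1 (efficacy 70≥62, side-effect rate 27≤27, duration 2≤2).
P3: not dominated (best efficacy).
P4: not dominated.

P1, P3, P4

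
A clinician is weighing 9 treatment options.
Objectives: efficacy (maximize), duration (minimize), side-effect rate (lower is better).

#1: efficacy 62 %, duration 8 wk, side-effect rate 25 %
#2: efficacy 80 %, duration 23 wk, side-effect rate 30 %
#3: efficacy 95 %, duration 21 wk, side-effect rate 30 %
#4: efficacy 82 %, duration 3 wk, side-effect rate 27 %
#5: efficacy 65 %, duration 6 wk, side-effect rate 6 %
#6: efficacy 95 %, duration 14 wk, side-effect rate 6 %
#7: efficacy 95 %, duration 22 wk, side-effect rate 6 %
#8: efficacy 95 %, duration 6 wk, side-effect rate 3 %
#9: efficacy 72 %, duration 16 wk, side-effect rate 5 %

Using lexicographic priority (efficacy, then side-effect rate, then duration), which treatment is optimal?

#8

First maximize efficacy: best is 95, kept {#3, #6, #7, #8}.
Then minimize side-effect rate: best is 3, kept {#8}.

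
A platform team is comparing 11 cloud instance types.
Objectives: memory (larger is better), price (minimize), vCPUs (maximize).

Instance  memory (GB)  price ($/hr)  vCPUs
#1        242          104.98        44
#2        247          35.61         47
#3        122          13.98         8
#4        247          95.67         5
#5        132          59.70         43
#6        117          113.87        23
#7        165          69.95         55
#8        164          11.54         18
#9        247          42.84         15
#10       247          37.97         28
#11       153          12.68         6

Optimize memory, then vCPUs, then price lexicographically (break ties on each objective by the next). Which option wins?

#2

First maximize memory: best is 247, kept {#2, #4, #9, #10}.
Then maximize vCPUs: best is 47, kept {#2}.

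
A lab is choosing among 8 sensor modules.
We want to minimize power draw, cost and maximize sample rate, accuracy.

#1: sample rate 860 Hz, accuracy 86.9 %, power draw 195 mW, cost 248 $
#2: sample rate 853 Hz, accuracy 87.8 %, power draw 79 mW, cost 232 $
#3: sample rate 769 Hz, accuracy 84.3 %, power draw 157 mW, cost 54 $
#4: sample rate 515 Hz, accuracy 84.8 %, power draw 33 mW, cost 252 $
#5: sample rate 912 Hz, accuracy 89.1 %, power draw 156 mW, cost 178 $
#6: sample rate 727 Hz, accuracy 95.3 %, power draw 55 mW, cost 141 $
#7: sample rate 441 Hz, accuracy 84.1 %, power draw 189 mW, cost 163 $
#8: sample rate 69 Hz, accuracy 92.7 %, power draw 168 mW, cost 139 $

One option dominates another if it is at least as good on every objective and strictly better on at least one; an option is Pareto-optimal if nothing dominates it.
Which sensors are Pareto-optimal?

#1: dominated by #5 (sample rate 912≥860, accuracy 89.1≥86.9, power draw 156≤195, cost 178≤248).
#2: not dominated.
#3: not dominated (best cost).
#4: not dominated (best power draw).
#5: not dominated (best sample rate).
#6: not dominated (best accuracy).
#7: dominated by #3 (sample rate 769≥441, accuracy 84.3≥84.1, power draw 157≤189, cost 54≤163).
#8: not dominated.

#2, #3, #4, #5, #6, #8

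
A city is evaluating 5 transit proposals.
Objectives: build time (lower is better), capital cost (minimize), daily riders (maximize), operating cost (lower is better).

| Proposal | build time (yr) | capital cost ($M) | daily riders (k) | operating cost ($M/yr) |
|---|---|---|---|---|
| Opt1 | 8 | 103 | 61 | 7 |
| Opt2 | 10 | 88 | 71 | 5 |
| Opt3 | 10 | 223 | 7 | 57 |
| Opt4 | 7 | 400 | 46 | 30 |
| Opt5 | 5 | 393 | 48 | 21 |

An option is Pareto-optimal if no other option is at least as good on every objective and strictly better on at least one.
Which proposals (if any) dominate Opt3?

Opt1, Opt2

Opt1: build time 8≤10, capital cost 103≤223, daily riders 61≥7, operating cost 7≤57 — dominates Opt3.
Opt2: build time 10≤10, capital cost 88≤223, daily riders 71≥7, operating cost 5≤57 — dominates Opt3.
Others (Opt4, Opt5) are each worse than Opt3 on at least one objective.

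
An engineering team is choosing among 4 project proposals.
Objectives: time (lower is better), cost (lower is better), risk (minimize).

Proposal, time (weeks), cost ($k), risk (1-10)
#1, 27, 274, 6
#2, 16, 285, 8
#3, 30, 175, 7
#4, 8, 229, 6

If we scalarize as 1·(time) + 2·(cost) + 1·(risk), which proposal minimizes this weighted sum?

#1: 1·27 + 2·274 + 1·6 = 581
#2: 1·16 + 2·285 + 1·8 = 594
#3: 1·30 + 2·175 + 1·7 = 387
#4: 1·8 + 2·229 + 1·6 = 472
Lowest: #3 at 387.

#3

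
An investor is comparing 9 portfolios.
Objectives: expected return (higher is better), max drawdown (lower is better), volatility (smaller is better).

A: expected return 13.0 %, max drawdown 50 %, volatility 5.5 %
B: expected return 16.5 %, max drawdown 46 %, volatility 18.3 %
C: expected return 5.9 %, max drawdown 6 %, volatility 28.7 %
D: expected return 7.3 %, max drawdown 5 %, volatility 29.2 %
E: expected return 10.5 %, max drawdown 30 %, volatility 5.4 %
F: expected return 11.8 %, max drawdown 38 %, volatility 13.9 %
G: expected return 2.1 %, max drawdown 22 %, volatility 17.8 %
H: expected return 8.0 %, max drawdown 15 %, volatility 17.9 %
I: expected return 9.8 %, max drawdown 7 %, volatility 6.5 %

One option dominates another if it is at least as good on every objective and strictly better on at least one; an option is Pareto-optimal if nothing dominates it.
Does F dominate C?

F vs C: F is worse on max drawdown (38 vs 6), so it does not dominate C.

No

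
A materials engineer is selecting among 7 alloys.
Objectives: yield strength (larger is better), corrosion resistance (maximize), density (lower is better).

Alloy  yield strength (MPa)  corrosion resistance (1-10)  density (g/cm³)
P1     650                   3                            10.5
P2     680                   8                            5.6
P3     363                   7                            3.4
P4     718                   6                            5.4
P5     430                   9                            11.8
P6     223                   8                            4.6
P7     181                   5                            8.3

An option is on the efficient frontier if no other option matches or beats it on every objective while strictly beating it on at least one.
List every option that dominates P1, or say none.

P2, P4

P2: yield strength 680≥650, corrosion resistance 8≥3, density 5.6≤10.5 — dominates P1.
P4: yield strength 718≥650, corrosion resistance 6≥3, density 5.4≤10.5 — dominates P1.
Others (P3, P5, P6, P7) are each worse than P1 on at least one objective.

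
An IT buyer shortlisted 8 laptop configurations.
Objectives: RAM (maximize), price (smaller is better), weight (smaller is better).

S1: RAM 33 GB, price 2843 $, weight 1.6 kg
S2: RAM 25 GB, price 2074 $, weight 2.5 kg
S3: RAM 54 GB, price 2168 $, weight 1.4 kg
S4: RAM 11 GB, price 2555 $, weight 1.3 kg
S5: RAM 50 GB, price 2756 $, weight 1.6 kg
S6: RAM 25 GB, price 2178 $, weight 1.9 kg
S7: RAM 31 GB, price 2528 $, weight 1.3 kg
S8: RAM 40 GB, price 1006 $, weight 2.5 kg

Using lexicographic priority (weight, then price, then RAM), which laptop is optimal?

S7

First minimize weight: best is 1.3, kept {S4, S7}.
Then minimize price: best is 2528, kept {S7}.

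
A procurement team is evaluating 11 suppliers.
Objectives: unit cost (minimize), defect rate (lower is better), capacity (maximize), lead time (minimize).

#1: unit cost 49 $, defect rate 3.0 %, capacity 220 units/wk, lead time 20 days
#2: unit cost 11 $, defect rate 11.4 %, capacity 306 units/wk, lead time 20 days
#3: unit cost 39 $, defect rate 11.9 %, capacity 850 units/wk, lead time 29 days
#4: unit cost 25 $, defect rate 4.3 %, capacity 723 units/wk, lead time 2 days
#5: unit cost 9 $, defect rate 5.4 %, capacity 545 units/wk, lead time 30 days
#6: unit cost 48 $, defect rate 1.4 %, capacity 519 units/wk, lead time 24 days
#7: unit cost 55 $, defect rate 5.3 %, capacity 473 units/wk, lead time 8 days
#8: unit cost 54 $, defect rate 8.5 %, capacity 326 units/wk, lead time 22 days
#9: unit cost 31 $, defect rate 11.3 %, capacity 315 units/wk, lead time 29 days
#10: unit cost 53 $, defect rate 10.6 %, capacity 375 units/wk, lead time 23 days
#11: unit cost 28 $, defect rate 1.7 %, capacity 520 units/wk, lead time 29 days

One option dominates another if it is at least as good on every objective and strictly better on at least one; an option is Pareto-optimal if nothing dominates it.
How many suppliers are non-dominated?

#1: not dominated.
#2: not dominated.
#3: not dominated (best capacity).
#4: not dominated (best lead time).
#5: not dominated (best unit cost).
#6: not dominated (best defect rate).
#7: dominated by #4 (unit cost 25≤55, defect rate 4.3≤5.3, capacity 723≥473, lead time 2≤8).
#8: dominated by #4 (unit cost 25≤54, defect rate 4.3≤8.5, capacity 723≥326, lead time 2≤22).
#9: dominated by #4 (unit cost 25≤31, defect rate 4.3≤11.3, capacity 723≥315, lead time 2≤29).
#10: dominated by #4 (unit cost 25≤53, defect rate 4.3≤10.6, capacity 723≥375, lead time 2≤23).
#11: not dominated.
Pareto-optimal: #1, #2, #3, #4, #5, #6, #11 → 7.

7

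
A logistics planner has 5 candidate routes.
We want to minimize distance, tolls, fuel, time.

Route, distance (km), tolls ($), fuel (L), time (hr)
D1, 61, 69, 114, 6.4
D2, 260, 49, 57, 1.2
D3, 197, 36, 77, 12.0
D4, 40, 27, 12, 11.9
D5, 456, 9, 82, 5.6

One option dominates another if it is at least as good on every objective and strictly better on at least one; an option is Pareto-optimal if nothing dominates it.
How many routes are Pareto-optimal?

D1: not dominated.
D2: not dominated (best time).
D3: dominated by D4 (distance 40≤197, tolls 27≤36, fuel 12≤77, time 11.9≤12.0).
D4: not dominated (best distance).
D5: not dominated (best tolls).
Pareto-optimal: D1, D2, D4, D5 → 4.

4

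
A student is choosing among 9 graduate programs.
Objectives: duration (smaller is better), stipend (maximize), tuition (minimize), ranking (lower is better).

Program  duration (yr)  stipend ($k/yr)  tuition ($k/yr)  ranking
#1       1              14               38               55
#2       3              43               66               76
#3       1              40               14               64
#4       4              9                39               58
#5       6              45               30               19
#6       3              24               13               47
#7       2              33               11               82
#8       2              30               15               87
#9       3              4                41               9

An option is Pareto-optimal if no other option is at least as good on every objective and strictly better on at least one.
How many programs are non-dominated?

#1: not dominated.
#2: not dominated.
#3: not dominated.
#4: dominated by #1 (duration 1≤4, stipend 14≥9, tuition 38≤39, ranking 55≤58).
#5: not dominated (best stipend).
#6: not dominated.
#7: not dominated (best tuition).
#8: dominated by #3 (duration 1≤2, stipend 40≥30, tuition 14≤15, ranking 64≤87).
#9: not dominated (best ranking).
Pareto-optimal: #1, #2, #3, #5, #6, #7, #9 → 7.

7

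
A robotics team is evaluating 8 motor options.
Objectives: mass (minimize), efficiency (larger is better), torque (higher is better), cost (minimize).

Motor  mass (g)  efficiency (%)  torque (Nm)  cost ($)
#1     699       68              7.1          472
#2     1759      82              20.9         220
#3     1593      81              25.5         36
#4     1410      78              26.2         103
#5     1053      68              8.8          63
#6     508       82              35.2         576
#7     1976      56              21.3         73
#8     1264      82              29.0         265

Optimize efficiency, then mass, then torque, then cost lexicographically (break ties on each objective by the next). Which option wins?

#6

First maximize efficiency: best is 82, kept {#2, #6, #8}.
Then minimize mass: best is 508, kept {#6}.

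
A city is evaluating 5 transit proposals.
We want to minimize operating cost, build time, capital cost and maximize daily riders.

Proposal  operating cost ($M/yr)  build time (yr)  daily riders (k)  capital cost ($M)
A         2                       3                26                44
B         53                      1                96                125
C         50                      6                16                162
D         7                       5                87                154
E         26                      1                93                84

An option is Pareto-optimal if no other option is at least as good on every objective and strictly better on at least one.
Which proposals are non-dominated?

A: not dominated (best operating cost).
B: not dominated (best daily riders).
C: dominated by A (operating cost 2≤50, build time 3≤6, daily riders 26≥16, capital cost 44≤162).
D: not dominated.
E: not dominated.

A, B, D, E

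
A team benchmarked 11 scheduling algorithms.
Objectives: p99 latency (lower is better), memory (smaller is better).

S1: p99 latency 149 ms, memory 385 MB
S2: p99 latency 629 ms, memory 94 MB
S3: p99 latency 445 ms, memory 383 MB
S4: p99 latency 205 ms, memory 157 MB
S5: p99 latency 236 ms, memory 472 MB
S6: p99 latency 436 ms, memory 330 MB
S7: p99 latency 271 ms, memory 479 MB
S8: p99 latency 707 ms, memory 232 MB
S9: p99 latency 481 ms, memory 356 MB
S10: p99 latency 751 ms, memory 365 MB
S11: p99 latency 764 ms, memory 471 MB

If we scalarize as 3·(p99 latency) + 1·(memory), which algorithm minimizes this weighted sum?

S1: 3·149 + 1·385 = 832
S2: 3·629 + 1·94 = 1981
S3: 3·445 + 1·383 = 1718
S4: 3·205 + 1·157 = 772
S5: 3·236 + 1·472 = 1180
S6: 3·436 + 1·330 = 1638
S7: 3·271 + 1·479 = 1292
S8: 3·707 + 1·232 = 2353
S9: 3·481 + 1·356 = 1799
S10: 3·751 + 1·365 = 2618
S11: 3·764 + 1·471 = 2763
Lowest: S4 at 772.

S4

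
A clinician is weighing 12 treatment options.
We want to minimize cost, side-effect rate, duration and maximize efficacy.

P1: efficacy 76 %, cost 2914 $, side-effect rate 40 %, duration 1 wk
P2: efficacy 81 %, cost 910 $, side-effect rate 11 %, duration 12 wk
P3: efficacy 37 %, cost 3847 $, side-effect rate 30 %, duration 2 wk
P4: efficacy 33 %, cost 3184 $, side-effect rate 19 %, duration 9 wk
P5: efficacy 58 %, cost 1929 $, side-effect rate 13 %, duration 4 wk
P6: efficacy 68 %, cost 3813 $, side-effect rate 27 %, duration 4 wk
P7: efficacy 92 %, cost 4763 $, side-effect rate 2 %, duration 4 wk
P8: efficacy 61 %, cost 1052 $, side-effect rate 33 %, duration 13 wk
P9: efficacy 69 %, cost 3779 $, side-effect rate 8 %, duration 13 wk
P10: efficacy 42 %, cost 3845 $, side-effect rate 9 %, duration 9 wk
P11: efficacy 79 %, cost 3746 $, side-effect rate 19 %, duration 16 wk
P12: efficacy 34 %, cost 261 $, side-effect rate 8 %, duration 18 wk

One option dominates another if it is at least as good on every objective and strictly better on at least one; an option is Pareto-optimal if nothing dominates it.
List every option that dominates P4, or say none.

P5

P5: efficacy 58≥33, cost 1929≤3184, side-effect rate 13≤19, duration 4≤9 — dominates P4.
Others (P1, P2, P3, P6, P7, P8, P9, P10, P11, P12) are each worse than P4 on at least one objective.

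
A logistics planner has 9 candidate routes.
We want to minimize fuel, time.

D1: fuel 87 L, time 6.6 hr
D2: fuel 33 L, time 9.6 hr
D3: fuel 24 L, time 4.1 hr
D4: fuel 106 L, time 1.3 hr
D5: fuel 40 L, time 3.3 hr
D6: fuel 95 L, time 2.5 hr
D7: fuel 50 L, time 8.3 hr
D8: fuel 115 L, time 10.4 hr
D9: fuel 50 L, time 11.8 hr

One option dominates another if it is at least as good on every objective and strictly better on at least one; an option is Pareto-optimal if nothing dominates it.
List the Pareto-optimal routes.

D3, D4, D5, D6

D1: dominated by D3 (fuel 24≤87, time 4.1≤6.6).
D2: dominated by D3 (fuel 24≤33, time 4.1≤9.6).
D3: not dominated (best fuel).
D4: not dominated (best time).
D5: not dominated.
D6: not dominated.
D7: dominated by D3 (fuel 24≤50, time 4.1≤8.3).
D8: dominated by D1 (fuel 87≤115, time 6.6≤10.4).
D9: dominated by D2 (fuel 33≤50, time 9.6≤11.8).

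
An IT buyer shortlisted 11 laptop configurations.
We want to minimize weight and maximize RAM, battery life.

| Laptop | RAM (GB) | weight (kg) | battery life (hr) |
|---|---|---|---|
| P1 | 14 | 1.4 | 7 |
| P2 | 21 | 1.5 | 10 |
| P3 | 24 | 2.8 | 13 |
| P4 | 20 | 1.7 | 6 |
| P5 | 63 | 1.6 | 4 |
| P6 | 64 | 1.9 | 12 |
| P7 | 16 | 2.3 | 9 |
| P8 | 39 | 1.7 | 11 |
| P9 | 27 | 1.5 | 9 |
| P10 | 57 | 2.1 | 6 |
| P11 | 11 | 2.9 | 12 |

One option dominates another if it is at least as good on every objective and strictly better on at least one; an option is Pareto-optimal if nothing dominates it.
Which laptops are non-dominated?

P1, P2, P3, P5, P6, P8, P9

P1: not dominated (best weight).
P2: not dominated.
P3: not dominated (best battery life).
P4: dominated by P2 (RAM 21≥20, weight 1.5≤1.7, battery life 10≥6).
P5: not dominated.
P6: not dominated (best RAM).
P7: dominated by P2 (RAM 21≥16, weight 1.5≤2.3, battery life 10≥9).
P8: not dominated.
P9: not dominated.
P10: dominated by P6 (RAM 64≥57, weight 1.9≤2.1, battery life 12≥6).
P11: dominated by P3 (RAM 24≥11, weight 2.8≤2.9, battery life 13≥12).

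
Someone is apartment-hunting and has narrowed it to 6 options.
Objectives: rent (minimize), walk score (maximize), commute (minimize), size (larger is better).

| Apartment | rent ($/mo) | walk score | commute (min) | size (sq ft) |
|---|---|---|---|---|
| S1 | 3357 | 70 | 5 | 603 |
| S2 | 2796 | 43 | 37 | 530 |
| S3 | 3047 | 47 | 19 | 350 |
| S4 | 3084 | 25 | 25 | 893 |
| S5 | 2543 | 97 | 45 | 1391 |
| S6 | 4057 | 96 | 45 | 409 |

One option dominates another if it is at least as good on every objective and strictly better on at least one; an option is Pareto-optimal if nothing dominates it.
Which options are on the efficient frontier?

S1, S2, S3, S4, S5

S1: not dominated (best commute).
S2: not dominated.
S3: not dominated.
S4: not dominated.
S5: not dominated (best rent).
S6: dominated by S5 (rent 2543≤4057, walk score 97≥96, commute 45≤45, size 1391≥409).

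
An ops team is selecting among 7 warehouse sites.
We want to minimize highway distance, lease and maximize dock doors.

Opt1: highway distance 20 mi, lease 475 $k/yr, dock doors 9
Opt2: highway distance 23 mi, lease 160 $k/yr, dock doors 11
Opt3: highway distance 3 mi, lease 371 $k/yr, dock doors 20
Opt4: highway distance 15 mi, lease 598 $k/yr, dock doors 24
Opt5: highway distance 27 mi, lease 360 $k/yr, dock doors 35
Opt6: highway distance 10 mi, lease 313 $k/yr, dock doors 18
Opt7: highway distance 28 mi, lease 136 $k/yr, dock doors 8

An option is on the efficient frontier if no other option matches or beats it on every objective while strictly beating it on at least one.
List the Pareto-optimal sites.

Opt1: dominated by Opt3 (highway distance 3≤20, lease 371≤475, dock doors 20≥9).
Opt2: not dominated.
Opt3: not dominated (best highway distance).
Opt4: not dominated.
Opt5: not dominated (best dock doors).
Opt6: not dominated.
Opt7: not dominated (best lease).

Opt2, Opt3, Opt4, Opt5, Opt6, Opt7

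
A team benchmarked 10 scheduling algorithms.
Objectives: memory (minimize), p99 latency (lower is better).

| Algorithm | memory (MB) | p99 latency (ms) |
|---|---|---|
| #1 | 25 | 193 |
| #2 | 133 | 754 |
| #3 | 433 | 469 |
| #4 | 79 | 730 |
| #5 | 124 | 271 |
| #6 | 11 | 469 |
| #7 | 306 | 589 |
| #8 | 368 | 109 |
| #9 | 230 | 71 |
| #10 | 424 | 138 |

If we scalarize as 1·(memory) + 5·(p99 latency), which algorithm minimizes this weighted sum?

#9

#1: 1·25 + 5·193 = 990
#2: 1·133 + 5·754 = 3903
#3: 1·433 + 5·469 = 2778
#4: 1·79 + 5·730 = 3729
#5: 1·124 + 5·271 = 1479
#6: 1·11 + 5·469 = 2356
#7: 1·306 + 5·589 = 3251
#8: 1·368 + 5·109 = 913
#9: 1·230 + 5·71 = 585
#10: 1·424 + 5·138 = 1114
Lowest: #9 at 585.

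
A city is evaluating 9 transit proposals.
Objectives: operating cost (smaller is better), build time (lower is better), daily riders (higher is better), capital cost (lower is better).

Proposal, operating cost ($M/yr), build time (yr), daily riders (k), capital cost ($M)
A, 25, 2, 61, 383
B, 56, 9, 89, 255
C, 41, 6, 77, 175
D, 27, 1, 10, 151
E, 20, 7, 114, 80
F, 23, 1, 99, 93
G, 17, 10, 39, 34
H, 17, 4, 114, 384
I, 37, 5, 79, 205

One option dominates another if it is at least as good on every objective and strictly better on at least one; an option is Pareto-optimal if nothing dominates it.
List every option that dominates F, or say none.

A: worse on operating cost (25 vs 23).
B: worse on operating cost (56 vs 23).
C: worse on operating cost (41 vs 23).
D: worse on operating cost (27 vs 23).
E: worse on build time (7 vs 1).
G: worse on build time (10 vs 1).
H: worse on build time (4 vs 1).
I: worse on operating cost (37 vs 23).
No option dominates F.

none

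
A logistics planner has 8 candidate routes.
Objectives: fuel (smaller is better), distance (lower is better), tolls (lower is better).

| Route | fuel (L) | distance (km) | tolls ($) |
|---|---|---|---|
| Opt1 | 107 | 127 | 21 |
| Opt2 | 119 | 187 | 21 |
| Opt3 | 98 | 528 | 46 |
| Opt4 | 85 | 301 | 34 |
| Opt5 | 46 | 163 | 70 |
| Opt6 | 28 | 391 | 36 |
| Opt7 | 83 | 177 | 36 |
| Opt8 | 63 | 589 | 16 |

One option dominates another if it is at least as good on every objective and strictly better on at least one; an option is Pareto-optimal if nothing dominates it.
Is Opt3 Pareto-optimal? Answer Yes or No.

No

Opt4 vs Opt3: fuel 85≤98, distance 301≤528, tolls 34≤46 — Opt4 is at least as good on every objective and strictly better on at least one, so Opt4 dominates Opt3.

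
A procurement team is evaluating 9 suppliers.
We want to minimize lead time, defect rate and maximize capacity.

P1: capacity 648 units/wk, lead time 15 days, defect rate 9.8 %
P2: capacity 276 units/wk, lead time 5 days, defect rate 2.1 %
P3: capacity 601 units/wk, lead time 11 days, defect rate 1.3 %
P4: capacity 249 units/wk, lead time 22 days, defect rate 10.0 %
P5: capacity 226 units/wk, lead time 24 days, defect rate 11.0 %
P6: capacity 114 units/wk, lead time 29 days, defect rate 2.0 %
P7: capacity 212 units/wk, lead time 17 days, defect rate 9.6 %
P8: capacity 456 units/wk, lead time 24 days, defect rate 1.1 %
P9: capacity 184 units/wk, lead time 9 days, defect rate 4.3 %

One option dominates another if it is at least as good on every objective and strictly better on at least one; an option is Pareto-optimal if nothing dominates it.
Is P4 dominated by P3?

Yes

P3 vs P4: capacity 601≥249, lead time 11≤22, defect rate 1.3≤10.0 — P3 is at least as good on every objective with at least one strict improvement.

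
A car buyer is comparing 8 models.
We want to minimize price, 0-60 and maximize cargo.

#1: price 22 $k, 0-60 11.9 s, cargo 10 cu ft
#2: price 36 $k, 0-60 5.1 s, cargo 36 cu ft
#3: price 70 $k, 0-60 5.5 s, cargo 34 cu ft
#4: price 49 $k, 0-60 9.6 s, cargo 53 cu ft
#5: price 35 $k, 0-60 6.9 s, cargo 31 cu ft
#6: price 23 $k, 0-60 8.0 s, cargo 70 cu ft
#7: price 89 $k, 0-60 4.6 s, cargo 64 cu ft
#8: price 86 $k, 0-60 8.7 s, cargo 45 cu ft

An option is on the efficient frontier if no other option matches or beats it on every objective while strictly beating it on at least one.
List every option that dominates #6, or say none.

none

#1: worse on 0-60 (11.9 vs 8.0).
#2: worse on price (36 vs 23).
#3: worse on price (70 vs 23).
#4: worse on price (49 vs 23).
#5: worse on price (35 vs 23).
#7: worse on price (89 vs 23).
#8: worse on price (86 vs 23).
No option dominates #6.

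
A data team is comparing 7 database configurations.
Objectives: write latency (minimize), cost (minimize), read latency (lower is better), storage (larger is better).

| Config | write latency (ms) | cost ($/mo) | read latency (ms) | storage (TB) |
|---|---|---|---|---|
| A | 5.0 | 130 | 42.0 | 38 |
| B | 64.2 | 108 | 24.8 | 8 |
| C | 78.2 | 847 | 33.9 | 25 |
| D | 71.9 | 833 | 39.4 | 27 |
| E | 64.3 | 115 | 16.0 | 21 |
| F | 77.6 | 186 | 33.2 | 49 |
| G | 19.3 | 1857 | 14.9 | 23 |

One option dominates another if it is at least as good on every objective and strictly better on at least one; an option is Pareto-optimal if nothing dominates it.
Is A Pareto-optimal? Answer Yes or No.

B: worse on write latency (64.2 vs 5.0).
C: worse on write latency (78.2 vs 5.0).
D: worse on write latency (71.9 vs 5.0).
E: worse on write latency (64.3 vs 5.0).
F: worse on write latency (77.6 vs 5.0).
G: worse on write latency (19.3 vs 5.0).
No option is at least as good as A on every objective and strictly better on one.

Yes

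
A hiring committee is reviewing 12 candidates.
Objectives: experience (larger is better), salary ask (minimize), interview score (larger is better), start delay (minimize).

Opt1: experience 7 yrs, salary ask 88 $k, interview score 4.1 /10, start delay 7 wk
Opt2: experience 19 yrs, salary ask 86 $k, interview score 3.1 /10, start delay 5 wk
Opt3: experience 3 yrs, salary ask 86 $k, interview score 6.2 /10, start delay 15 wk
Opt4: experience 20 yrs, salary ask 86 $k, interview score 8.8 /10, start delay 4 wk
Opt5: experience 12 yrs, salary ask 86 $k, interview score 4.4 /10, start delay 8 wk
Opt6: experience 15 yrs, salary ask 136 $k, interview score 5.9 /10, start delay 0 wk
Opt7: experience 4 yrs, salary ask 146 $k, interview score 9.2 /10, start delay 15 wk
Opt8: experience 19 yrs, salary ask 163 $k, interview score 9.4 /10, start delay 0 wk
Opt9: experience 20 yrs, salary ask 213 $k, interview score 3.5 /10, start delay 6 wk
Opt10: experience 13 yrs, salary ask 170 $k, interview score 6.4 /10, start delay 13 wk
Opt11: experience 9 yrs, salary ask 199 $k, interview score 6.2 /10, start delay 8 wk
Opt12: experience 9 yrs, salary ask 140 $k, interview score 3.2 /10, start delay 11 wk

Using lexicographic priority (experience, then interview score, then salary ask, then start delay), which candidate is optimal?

First maximize experience: best is 20, kept {Opt4, Opt9}.
Then maximize interview score: best is 8.8, kept {Opt4}.

Opt4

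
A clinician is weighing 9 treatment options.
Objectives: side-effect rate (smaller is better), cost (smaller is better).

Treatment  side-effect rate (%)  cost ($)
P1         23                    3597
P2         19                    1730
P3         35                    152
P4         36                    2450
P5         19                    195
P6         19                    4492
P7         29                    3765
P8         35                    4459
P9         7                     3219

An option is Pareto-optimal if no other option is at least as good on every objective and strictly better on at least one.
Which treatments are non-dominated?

P1: dominated by P2 (side-effect rate 19≤23, cost 1730≤3597).
P2: dominated by P5 (side-effect rate 19≤19, cost 195≤1730).
P3: not dominated (best cost).
P4: dominated by P2 (side-effect rate 19≤36, cost 1730≤2450).
P5: not dominated.
P6: dominated by P2 (side-effect rate 19≤19, cost 1730≤4492).
P7: dominated by P1 (side-effect rate 23≤29, cost 3597≤3765).
P8: dominated by P1 (side-effect rate 23≤35, cost 3597≤4459).
P9: not dominated (best side-effect rate).

P3, P5, P9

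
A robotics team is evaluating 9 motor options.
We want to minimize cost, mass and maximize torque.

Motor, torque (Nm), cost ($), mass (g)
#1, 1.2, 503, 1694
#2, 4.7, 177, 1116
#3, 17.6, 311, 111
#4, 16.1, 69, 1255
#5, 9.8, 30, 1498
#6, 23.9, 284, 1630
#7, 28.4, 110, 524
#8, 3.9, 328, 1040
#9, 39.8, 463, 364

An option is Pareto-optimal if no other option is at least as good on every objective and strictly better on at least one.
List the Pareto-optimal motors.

#1: dominated by #2 (torque 4.7≥1.2, cost 177≤503, mass 1116≤1694).
#2: dominated by #7 (torque 28.4≥4.7, cost 110≤177, mass 524≤1116).
#3: not dominated (best mass).
#4: not dominated.
#5: not dominated (best cost).
#6: dominated by #7 (torque 28.4≥23.9, cost 110≤284, mass 524≤1630).
#7: not dominated.
#8: dominated by #3 (torque 17.6≥3.9, cost 311≤328, mass 111≤1040).
#9: not dominated (best torque).

#3, #4, #5, #7, #9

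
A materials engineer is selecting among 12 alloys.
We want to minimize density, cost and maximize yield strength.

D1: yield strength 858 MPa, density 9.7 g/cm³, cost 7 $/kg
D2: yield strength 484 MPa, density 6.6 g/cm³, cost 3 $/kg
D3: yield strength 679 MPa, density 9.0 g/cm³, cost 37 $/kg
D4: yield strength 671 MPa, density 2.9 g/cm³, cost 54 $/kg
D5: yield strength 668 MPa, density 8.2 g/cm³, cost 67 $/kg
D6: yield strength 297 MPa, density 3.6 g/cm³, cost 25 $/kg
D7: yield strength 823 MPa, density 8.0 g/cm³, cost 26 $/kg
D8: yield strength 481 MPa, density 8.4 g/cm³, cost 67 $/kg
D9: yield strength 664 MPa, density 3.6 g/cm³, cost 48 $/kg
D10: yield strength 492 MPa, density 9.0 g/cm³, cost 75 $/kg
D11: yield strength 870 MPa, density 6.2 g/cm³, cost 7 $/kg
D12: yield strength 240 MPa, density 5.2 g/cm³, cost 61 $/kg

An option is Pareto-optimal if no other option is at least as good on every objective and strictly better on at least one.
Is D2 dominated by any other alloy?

No

D1: worse on density (9.7 vs 6.6).
D3: worse on density (9.0 vs 6.6).
D4: worse on cost (54 vs 3).
D5: worse on density (8.2 vs 6.6).
D6: worse on yield strength (297 vs 484).
D7: worse on density (8.0 vs 6.6).
D8: worse on yield strength (481 vs 484).
D9: worse on cost (48 vs 3).
D10: worse on density (9.0 vs 6.6).
D11: worse on cost (7 vs 3).
D12: worse on yield strength (240 vs 484).
No option is at least as good as D2 on every objective and strictly better on one.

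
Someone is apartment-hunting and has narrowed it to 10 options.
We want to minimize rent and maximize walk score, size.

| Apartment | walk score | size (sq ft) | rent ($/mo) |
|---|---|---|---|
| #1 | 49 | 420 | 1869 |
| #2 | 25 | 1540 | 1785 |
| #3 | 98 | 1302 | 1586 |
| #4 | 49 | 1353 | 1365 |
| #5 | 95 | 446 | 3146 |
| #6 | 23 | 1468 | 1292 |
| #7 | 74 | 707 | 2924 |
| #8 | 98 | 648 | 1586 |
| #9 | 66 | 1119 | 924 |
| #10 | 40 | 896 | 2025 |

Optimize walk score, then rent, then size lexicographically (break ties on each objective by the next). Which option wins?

#3

First maximize walk score: best is 98, kept {#3, #8}.
Then minimize rent: best is 1586, kept {#3, #8}.
Then maximize size: best is 1302, kept {#3}.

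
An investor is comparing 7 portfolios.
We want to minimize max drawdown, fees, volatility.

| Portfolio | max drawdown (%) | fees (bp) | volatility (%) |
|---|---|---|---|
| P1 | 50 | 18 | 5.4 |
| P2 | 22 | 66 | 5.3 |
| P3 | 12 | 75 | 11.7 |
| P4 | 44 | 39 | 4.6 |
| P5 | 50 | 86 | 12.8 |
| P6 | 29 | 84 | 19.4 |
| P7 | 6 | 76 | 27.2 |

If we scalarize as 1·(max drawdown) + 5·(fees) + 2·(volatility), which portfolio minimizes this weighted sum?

P1

P1: 1·50 + 5·18 + 2·5.4 = 150.8
P2: 1·22 + 5·66 + 2·5.3 = 362.6
P3: 1·12 + 5·75 + 2·11.7 = 410.4
P4: 1·44 + 5·39 + 2·4.6 = 248.2
P5: 1·50 + 5·86 + 2·12.8 = 505.6
P6: 1·29 + 5·84 + 2·19.4 = 487.8
P7: 1·6 + 5·76 + 2·27.2 = 440.4
Lowest: P1 at 150.8.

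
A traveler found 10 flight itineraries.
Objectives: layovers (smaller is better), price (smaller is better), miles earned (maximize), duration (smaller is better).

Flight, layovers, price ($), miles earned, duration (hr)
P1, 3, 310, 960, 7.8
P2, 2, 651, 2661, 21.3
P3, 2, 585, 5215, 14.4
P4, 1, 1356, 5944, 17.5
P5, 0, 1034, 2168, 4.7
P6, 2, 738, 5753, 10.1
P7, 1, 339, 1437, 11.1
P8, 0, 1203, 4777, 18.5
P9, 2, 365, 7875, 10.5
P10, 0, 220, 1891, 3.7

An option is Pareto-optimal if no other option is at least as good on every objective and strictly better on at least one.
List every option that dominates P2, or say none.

P3, P9

P3: layovers 2≤2, price 585≤651, miles earned 5215≥2661, duration 14.4≤21.3 — dominates P2.
P9: layovers 2≤2, price 365≤651, miles earned 7875≥2661, duration 10.5≤21.3 — dominates P2.
Others (P1, P4, P5, P6, P7, P8, P10) are each worse than P2 on at least one objective.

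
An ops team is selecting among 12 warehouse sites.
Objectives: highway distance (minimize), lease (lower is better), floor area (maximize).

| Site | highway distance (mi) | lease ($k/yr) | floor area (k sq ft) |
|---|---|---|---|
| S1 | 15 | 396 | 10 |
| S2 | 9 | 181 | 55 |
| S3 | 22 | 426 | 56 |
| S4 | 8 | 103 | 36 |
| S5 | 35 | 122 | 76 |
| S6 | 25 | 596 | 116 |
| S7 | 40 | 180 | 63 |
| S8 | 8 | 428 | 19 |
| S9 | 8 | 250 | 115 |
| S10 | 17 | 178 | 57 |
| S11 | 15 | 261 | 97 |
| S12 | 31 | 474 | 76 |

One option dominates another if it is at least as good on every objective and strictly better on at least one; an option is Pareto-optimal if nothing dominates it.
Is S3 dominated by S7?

S7 vs S3: S7 is worse on highway distance (40 vs 22), so it does not dominate S3.

No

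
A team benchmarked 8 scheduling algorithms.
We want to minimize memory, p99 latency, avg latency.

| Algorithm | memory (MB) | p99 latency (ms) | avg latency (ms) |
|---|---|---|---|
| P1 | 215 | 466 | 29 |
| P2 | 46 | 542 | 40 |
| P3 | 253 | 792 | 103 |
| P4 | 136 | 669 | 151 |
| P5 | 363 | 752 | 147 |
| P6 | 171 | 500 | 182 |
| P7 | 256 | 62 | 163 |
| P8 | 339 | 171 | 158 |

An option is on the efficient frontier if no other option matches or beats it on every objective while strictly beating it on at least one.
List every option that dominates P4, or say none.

P2: memory 46≤136, p99 latency 542≤669, avg latency 40≤151 — dominates P4.
Others (P1, P3, P5, P6, P7, P8) are each worse than P4 on at least one objective.

P2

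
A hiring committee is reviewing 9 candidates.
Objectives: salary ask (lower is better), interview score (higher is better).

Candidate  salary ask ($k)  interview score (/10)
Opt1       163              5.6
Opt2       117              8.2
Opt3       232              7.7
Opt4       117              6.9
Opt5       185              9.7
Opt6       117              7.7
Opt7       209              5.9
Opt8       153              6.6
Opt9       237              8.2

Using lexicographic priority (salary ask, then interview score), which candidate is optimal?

First minimize salary ask: best is 117, kept {Opt2, Opt4, Opt6}.
Then maximize interview score: best is 8.2, kept {Opt2}.

Opt2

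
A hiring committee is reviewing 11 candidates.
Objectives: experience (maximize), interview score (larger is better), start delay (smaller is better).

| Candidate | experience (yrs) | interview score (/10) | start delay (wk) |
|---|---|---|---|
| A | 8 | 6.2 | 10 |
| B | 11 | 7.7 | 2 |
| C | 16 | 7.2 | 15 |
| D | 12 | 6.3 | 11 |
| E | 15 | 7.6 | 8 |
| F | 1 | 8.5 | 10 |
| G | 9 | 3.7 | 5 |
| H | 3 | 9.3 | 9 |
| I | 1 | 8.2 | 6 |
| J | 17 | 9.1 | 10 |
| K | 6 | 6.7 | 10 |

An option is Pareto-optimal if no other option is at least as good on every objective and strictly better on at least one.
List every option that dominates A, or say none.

B, E, J

B: experience 11≥8, interview score 7.7≥6.2, start delay 2≤10 — dominates A.
E: experience 15≥8, interview score 7.6≥6.2, start delay 8≤10 — dominates A.
J: experience 17≥8, interview score 9.1≥6.2, start delay 10≤10 — dominates A.
Others (C, D, F, G, H, I, K) are each worse than A on at least one objective.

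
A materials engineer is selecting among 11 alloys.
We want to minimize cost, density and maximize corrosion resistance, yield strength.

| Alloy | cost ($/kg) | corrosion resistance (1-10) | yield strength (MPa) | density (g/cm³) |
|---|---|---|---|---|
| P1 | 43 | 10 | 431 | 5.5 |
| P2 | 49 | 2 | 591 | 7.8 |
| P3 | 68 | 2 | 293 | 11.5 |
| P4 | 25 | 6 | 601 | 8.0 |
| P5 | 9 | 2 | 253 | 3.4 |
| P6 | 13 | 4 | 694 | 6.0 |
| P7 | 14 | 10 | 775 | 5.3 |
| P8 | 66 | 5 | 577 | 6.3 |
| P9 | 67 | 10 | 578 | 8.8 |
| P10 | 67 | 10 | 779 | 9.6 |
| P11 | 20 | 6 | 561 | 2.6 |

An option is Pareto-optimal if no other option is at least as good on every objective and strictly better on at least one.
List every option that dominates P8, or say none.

P7: cost 14≤66, corrosion resistance 10≥5, yield strength 775≥577, density 5.3≤6.3 — dominates P8.
Others (P1, P2, P3, P4, P5, P6, P9, P10, P11) are each worse than P8 on at least one objective.

P7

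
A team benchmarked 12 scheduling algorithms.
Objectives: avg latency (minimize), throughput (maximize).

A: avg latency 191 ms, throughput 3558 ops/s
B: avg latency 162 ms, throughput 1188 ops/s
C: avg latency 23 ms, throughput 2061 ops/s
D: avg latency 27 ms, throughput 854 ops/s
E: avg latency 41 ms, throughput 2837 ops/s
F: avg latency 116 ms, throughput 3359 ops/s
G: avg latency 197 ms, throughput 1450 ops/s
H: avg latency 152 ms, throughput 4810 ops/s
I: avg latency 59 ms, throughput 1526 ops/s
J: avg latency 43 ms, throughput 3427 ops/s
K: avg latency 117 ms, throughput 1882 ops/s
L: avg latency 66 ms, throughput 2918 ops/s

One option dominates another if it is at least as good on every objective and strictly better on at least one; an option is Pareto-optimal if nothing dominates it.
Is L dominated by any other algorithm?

Yes

J vs L: avg latency 43≤66, throughput 3427≥2918 — J is at least as good on every objective and strictly better on at least one, so J dominates L.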